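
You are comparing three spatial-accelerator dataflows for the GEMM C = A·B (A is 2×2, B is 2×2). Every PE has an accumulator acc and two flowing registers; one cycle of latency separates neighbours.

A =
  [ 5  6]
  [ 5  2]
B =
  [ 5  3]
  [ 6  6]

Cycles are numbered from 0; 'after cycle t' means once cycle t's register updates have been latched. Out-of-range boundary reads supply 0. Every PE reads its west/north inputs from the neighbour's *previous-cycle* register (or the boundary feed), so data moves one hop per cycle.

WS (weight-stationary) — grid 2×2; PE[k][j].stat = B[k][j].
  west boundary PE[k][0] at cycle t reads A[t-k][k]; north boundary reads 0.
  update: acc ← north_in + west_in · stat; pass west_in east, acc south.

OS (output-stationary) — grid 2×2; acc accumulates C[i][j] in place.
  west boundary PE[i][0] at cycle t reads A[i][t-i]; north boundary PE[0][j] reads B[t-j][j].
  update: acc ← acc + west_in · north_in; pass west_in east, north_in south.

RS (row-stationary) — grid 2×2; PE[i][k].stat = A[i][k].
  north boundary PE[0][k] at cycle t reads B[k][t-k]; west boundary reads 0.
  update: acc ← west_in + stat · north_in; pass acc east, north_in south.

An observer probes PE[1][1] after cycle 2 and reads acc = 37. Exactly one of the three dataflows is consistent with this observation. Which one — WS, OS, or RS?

dataflow = RS

WS (2×2 grid), PE[1][1]:
  c0 r1c1: 0 / 0 / 0
  c1 r1c1: 0 / 0 / 0
  c2 r1c1: 51 / 6 / 51
OS (2×2 grid), PE[1][1]:
  c0 r1c1: 0 / 0 / 0
  c1 r1c1: 0 / 0 / 0
  c2 r1c1: 15 / 5 / 3
RS (2×2 grid), PE[1][1]:
  c0 r1c1: 0 / 0 / 0
  c1 r1c1: 0 / 0 / 0
  c2 r1c1: 37 / 37 / 6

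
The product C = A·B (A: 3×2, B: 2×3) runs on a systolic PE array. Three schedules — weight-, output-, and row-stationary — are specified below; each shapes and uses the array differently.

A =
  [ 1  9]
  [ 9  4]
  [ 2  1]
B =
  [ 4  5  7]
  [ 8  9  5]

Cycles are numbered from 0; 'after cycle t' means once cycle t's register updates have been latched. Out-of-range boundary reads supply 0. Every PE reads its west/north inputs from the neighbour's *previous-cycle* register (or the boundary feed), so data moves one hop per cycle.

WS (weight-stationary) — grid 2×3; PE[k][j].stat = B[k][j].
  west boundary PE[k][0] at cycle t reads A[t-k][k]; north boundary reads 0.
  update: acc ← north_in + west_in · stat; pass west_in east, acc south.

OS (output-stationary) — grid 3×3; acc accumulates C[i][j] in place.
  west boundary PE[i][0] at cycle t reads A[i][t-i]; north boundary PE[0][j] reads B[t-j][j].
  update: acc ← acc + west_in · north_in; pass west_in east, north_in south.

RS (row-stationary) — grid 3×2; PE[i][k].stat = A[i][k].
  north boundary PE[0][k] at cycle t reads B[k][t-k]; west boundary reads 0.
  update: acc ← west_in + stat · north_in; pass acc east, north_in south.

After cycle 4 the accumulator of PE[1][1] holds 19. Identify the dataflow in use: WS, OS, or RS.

WS [2×3] PE[1][1] across cycles:
  after 0 — PE[1][1] acc=0, pass-E 0, pass-S 0
  after 1 — PE[1][1] acc=0, pass-E 0, pass-S 0
  after 2 — PE[1][1] acc=86, pass-E 9, pass-S 86
  after 3 — PE[1][1] acc=81, pass-E 4, pass-S 81
  after 4 — PE[1][1] acc=19, pass-E 1, pass-S 19
OS [3×3] PE[1][1] across cycles:
  after 0 — PE[1][1] acc=0, pass-E 0, pass-S 0
  after 1 — PE[1][1] acc=0, pass-E 0, pass-S 0
  after 2 — PE[1][1] acc=45, pass-E 9, pass-S 5
  after 3 — PE[1][1] acc=81, pass-E 4, pass-S 9
  after 4 — PE[1][1] acc=81, pass-E 0, pass-S 0
RS [3×2] PE[1][1] across cycles:
  after 0 — PE[1][1] acc=0, pass-E 0, pass-S 0
  after 1 — PE[1][1] acc=0, pass-E 0, pass-S 0
  after 2 — PE[1][1] acc=68, pass-E 68, pass-S 8
  after 3 — PE[1][1] acc=81, pass-E 81, pass-S 9
  after 4 — PE[1][1] acc=83, pass-E 83, pass-S 5

dataflow = WS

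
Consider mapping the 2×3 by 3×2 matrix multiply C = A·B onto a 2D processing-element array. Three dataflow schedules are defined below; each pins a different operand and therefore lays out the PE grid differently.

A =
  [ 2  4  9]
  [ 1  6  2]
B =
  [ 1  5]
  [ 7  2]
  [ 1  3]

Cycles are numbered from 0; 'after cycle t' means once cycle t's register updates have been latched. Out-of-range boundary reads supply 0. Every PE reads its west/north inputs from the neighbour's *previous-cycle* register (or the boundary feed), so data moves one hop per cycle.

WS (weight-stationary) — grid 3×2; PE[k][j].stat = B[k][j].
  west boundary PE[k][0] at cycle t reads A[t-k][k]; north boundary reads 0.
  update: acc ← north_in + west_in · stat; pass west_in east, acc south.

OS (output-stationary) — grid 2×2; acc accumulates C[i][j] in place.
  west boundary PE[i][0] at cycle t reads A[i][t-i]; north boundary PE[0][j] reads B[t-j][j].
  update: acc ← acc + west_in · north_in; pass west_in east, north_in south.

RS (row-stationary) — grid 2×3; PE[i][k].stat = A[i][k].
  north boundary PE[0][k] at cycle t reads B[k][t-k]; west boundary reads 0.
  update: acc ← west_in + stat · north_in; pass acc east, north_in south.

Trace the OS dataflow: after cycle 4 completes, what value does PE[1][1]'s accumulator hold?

OS 2×2: PE[1][1] cycle-by-cycle (with neighbour feeds):
  0: (0,1).acc=0  regs=<0,0>
  0: (1,0).acc=0  regs=<0,0>
  0: (1,1).acc=0  regs=<0,0>
  1: (0,1).acc=10  regs=<2,5>
  1: (1,0).acc=1  regs=<1,1>
  1: (1,1).acc=0  regs=<0,0>
  2: (0,1).acc=18  regs=<4,2>
  2: (1,0).acc=43  regs=<6,7>
  2: (1,1).acc=5  regs=<1,5>
  3: (0,1).acc=45  regs=<9,3>
  3: (1,0).acc=45  regs=<2,1>
  3: (1,1).acc=17  regs=<6,2>
  4: (0,1).acc=45  regs=<0,0>
  4: (1,0).acc=45  regs=<0,0>
  4: (1,1).acc=23  regs=<2,3>

PE[1][1].acc = 23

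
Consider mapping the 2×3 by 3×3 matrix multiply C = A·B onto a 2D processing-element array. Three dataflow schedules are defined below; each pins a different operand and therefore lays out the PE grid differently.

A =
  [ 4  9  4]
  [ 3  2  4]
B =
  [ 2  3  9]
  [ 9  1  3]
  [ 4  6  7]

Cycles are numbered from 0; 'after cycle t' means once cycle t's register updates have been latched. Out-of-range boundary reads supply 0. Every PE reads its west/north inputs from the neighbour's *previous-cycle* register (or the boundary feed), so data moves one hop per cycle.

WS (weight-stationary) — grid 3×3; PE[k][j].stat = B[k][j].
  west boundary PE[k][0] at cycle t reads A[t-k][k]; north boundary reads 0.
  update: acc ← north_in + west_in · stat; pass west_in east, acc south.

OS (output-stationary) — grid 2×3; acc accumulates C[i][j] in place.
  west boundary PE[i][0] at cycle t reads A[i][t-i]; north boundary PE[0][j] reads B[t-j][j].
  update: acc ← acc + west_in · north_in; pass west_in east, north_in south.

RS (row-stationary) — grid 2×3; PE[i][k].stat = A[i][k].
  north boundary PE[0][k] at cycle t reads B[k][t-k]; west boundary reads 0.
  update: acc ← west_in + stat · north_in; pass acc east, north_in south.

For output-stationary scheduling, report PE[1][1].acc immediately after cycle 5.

Tracing OS — 2×3 array, target PE[1][1]:
  c0 r0c1: 0 / 0 / 0
  c0 r1c0: 0 / 0 / 0
  c0 r1c1: 0 / 0 / 0
  c1 r0c1: 12 / 4 / 3
  c1 r1c0: 6 / 3 / 2
  c1 r1c1: 0 / 0 / 0
  c2 r0c1: 21 / 9 / 1
  c2 r1c0: 24 / 2 / 9
  c2 r1c1: 9 / 3 / 3
  c3 r0c1: 45 / 4 / 6
  c3 r1c0: 40 / 4 / 4
  c3 r1c1: 11 / 2 / 1
  c4 r0c1: 45 / 0 / 0
  c4 r1c0: 40 / 0 / 0
  c4 r1c1: 35 / 4 / 6
  c5 r0c1: 45 / 0 / 0
  c5 r1c0: 40 / 0 / 0
  c5 r1c1: 35 / 0 / 0

PE[1][1].acc = 35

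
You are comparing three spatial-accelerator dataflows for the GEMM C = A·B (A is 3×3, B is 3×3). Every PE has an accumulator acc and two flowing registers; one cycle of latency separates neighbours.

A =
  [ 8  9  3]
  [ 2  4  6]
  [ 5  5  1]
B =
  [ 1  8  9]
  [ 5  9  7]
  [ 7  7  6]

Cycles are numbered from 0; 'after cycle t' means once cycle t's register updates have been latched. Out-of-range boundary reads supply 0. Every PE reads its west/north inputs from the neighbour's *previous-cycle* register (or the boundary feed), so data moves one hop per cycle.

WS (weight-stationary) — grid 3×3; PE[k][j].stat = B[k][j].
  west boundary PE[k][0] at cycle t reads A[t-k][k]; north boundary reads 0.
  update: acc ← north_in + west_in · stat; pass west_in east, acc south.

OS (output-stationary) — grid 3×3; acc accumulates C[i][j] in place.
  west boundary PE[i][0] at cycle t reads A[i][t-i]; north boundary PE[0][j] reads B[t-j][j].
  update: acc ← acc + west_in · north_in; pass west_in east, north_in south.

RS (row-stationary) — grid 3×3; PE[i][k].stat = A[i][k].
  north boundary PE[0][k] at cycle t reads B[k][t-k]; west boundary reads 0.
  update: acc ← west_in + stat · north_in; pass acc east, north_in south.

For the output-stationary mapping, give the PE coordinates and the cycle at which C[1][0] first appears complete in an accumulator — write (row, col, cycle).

(row, col, cycle) = (1, 0, 3)

OS: C[1][0] accumulates in PE[1][0]:
  [0] (1,0) acc=0 (h:0 v:0)
  [1] (1,0) acc=2 (h:2 v:1)
  [2] (1,0) acc=22 (h:4 v:5)
  [3] (1,0) acc=64 (h:6 v:7)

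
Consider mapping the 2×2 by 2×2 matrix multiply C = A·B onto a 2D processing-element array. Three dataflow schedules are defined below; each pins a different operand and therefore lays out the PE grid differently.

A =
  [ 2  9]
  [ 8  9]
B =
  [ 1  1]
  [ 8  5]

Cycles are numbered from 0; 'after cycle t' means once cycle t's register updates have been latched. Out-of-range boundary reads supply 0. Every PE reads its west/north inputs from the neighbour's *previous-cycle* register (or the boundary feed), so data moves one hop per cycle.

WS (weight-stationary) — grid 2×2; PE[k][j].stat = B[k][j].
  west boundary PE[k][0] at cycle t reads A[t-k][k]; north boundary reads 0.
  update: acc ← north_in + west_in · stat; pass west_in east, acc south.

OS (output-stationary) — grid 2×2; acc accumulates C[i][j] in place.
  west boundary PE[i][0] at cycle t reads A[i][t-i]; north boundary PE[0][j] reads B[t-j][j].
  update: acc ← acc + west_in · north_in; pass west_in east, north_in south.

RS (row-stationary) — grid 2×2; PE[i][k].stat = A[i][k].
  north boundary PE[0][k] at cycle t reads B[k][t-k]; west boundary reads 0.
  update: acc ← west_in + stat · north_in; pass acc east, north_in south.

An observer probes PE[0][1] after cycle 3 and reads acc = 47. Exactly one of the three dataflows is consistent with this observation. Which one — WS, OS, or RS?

dataflow = OS

WS [2×2] PE[0][1] across cycles:
  @0  [0,1]  acc 0  |  →0  ↓0
  @1  [0,1]  acc 2  |  →2  ↓2
  @2  [0,1]  acc 8  |  →8  ↓8
  @3  [0,1]  acc 0  |  →0  ↓0
OS [2×2] PE[0][1] across cycles:
  @0  [0,1]  acc 0  |  →0  ↓0
  @1  [0,1]  acc 2  |  →2  ↓1
  @2  [0,1]  acc 47  |  →9  ↓5
  @3  [0,1]  acc 47  |  →0  ↓0
RS [2×2] PE[0][1] across cycles:
  @0  [0,1]  acc 0  |  →0  ↓0
  @1  [0,1]  acc 74  |  →74  ↓8
  @2  [0,1]  acc 47  |  →47  ↓5
  @3  [0,1]  acc 0  |  →0  ↓0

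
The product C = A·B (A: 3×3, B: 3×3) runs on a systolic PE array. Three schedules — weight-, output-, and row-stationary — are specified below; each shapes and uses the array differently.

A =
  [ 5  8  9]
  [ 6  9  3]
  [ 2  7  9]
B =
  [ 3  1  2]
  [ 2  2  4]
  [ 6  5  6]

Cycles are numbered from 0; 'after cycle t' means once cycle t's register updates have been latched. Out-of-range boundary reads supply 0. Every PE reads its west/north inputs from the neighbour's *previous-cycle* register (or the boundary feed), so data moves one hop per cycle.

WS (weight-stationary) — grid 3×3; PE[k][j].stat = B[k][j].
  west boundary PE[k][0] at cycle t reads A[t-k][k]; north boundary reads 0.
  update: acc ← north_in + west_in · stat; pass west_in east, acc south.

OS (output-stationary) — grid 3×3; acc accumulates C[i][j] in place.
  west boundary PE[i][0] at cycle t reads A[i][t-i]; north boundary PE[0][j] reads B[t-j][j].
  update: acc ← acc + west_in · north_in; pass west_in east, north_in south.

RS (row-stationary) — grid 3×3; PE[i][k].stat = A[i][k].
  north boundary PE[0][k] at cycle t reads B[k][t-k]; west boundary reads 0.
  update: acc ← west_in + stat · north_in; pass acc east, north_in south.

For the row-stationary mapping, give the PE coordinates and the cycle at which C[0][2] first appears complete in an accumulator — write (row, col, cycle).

(row, col, cycle) = (0, 2, 4)

RS: C[0][2] accumulates in PE[0][2]:
  after 0 — PE[0][2] acc=0, pass-E 0, pass-S 0
  after 1 — PE[0][2] acc=0, pass-E 0, pass-S 0
  after 2 — PE[0][2] acc=85, pass-E 85, pass-S 6
  after 3 — PE[0][2] acc=66, pass-E 66, pass-S 5
  after 4 — PE[0][2] acc=96, pass-E 96, pass-S 6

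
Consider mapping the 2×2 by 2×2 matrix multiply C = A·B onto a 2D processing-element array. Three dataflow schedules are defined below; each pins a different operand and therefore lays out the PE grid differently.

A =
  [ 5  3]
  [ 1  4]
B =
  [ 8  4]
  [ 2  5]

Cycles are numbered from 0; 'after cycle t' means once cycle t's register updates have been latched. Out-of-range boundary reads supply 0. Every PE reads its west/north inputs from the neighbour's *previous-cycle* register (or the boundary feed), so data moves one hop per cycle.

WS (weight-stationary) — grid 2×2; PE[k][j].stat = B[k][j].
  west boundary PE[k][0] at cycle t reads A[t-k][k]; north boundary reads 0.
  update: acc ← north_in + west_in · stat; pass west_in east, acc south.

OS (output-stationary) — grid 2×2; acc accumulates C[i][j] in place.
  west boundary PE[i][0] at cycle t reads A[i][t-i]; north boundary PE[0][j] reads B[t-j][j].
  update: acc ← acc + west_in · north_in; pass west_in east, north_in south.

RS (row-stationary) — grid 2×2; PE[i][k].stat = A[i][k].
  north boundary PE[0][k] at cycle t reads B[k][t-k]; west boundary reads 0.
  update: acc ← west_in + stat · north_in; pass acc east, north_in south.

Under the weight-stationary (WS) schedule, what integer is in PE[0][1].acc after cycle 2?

PE[0][1].acc = 4

WS (2×2). Following PE[0][1] plus its west/north inputs:
  step 0 · PE0,0: acc=40; fwd→5 fwd↓40
  step 0 · PE0,1: acc=0; fwd→0 fwd↓0
  step 1 · PE0,0: acc=8; fwd→1 fwd↓8
  step 1 · PE0,1: acc=20; fwd→5 fwd↓20
  step 2 · PE0,0: acc=0; fwd→0 fwd↓0
  step 2 · PE0,1: acc=4; fwd→1 fwd↓4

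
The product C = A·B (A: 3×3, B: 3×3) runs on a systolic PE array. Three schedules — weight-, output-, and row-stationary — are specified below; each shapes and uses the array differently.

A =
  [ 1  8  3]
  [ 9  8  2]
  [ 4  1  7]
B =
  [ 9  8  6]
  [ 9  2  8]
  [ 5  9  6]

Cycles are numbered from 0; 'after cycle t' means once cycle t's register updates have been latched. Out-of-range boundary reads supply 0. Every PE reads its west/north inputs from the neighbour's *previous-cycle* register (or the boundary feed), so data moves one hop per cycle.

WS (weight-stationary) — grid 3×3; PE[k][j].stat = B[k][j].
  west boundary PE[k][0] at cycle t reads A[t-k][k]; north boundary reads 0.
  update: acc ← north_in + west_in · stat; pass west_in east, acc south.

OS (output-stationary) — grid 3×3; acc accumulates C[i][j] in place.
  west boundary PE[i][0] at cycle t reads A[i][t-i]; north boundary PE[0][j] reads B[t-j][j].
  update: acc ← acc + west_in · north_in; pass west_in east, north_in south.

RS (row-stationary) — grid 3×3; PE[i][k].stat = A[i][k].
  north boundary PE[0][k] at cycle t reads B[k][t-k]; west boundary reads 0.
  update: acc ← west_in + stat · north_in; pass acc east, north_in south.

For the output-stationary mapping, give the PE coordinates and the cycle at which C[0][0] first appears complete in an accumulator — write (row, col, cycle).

OS — PE[0][0] is where C[0][0] collects:
  c0 r0c0: 9 / 1 / 9
  c1 r0c0: 81 / 8 / 9
  c2 r0c0: 96 / 3 / 5

(row, col, cycle) = (0, 0, 2)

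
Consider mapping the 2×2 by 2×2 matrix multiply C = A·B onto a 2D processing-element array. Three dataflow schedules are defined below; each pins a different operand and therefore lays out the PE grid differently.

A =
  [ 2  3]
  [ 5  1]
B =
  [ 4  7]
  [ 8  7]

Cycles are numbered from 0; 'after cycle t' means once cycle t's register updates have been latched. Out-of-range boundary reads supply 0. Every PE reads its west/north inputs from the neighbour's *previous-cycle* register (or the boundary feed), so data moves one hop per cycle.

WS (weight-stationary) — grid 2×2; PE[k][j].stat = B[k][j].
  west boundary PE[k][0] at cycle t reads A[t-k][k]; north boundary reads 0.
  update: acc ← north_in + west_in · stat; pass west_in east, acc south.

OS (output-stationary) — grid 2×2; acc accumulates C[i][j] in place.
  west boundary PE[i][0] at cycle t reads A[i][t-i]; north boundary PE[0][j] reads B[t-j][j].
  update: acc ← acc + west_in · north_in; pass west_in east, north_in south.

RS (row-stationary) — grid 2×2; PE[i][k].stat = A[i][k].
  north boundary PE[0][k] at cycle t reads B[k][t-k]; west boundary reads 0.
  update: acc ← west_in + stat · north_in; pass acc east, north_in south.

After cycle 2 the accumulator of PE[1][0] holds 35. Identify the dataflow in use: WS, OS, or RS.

dataflow = RS

Under WS (2×2), PE[1][0]:
  0: (1,0).acc=0  regs=<0,0>
  1: (1,0).acc=32  regs=<3,32>
  2: (1,0).acc=28  regs=<1,28>
Under OS (2×2), PE[1][0]:
  0: (1,0).acc=0  regs=<0,0>
  1: (1,0).acc=20  regs=<5,4>
  2: (1,0).acc=28  regs=<1,8>
Under RS (2×2), PE[1][0]:
  0: (1,0).acc=0  regs=<0,0>
  1: (1,0).acc=20  regs=<20,4>
  2: (1,0).acc=35  regs=<35,7>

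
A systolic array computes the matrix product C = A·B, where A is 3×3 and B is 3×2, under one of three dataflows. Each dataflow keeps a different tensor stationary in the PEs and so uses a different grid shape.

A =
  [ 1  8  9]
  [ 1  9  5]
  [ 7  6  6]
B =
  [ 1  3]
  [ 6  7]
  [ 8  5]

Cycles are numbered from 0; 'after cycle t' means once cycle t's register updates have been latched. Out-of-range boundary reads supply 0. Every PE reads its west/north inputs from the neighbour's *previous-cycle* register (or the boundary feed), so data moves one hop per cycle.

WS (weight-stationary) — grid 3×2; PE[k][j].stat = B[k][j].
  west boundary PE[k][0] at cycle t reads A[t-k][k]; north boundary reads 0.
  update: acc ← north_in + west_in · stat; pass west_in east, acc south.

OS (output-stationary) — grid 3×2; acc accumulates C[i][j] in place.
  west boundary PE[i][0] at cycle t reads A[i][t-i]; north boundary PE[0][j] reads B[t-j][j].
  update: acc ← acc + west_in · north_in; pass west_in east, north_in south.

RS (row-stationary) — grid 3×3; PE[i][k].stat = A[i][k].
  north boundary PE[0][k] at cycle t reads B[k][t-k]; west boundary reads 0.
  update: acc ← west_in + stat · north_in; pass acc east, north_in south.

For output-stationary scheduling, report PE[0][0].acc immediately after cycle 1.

PE[0][0].acc = 49

OS (3×2). Following PE[0][0] plus its west/north inputs:
  c0 r0c0: 1 / 1 / 1
  c1 r0c0: 49 / 8 / 6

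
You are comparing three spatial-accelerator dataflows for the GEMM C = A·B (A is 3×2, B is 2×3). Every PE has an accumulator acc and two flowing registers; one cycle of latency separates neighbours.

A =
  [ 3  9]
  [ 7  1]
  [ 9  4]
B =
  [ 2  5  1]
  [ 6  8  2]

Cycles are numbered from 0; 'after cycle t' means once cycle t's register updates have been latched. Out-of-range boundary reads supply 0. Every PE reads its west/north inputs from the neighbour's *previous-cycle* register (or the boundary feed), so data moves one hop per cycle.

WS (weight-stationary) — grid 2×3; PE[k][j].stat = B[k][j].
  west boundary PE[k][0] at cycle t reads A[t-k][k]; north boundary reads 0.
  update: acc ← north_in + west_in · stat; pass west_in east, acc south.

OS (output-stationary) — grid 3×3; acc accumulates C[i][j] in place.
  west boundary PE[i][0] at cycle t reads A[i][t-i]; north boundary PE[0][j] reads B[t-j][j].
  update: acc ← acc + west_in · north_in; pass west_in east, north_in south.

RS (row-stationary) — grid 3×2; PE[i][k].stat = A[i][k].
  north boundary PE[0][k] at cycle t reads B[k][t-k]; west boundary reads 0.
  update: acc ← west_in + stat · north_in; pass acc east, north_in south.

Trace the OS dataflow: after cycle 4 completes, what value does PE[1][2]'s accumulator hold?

Tracing OS — 3×3 array, target PE[1][2]:
  cycle 0: PE[0][2] → acc 0, east 0, south 0
  cycle 0: PE[1][1] → acc 0, east 0, south 0
  cycle 0: PE[1][2] → acc 0, east 0, south 0
  cycle 1: PE[0][2] → acc 0, east 0, south 0
  cycle 1: PE[1][1] → acc 0, east 0, south 0
  cycle 1: PE[1][2] → acc 0, east 0, south 0
  cycle 2: PE[0][2] → acc 3, east 3, south 1
  cycle 2: PE[1][1] → acc 35, east 7, south 5
  cycle 2: PE[1][2] → acc 0, east 0, south 0
  cycle 3: PE[0][2] → acc 21, east 9, south 2
  cycle 3: PE[1][1] → acc 43, east 1, south 8
  cycle 3: PE[1][2] → acc 7, east 7, south 1
  cycle 4: PE[0][2] → acc 21, east 0, south 0
  cycle 4: PE[1][1] → acc 43, east 0, south 0
  cycle 4: PE[1][2] → acc 9, east 1, south 2

PE[1][2].acc = 9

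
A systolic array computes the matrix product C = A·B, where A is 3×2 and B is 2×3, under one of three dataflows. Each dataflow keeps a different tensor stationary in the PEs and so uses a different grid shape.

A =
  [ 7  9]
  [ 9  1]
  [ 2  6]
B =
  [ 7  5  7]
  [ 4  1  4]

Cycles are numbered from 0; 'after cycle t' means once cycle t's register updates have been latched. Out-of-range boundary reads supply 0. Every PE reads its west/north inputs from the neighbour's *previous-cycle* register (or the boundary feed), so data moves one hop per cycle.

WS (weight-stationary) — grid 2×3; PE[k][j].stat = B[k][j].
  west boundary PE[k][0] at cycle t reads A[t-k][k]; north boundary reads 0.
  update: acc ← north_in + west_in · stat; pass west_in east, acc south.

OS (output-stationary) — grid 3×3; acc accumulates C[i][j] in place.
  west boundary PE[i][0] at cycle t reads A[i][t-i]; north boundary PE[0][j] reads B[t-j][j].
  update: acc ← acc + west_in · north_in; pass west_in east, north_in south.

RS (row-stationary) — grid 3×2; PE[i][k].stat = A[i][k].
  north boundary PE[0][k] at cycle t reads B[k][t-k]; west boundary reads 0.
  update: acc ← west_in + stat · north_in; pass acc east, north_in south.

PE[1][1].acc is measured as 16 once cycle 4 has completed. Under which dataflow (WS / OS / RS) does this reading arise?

dataflow = WS

— WS: 2×3; PE[1][1] trace:
  t=0 PE[1][1]: acc=0 h=0 v=0
  t=1 PE[1][1]: acc=0 h=0 v=0
  t=2 PE[1][1]: acc=44 h=9 v=44
  t=3 PE[1][1]: acc=46 h=1 v=46
  t=4 PE[1][1]: acc=16 h=6 v=16
— OS: 3×3; PE[1][1] trace:
  t=0 PE[1][1]: acc=0 h=0 v=0
  t=1 PE[1][1]: acc=0 h=0 v=0
  t=2 PE[1][1]: acc=45 h=9 v=5
  t=3 PE[1][1]: acc=46 h=1 v=1
  t=4 PE[1][1]: acc=46 h=0 v=0
— RS: 3×2; PE[1][1] trace:
  t=0 PE[1][1]: acc=0 h=0 v=0
  t=1 PE[1][1]: acc=0 h=0 v=0
  t=2 PE[1][1]: acc=67 h=67 v=4
  t=3 PE[1][1]: acc=46 h=46 v=1
  t=4 PE[1][1]: acc=67 h=67 v=4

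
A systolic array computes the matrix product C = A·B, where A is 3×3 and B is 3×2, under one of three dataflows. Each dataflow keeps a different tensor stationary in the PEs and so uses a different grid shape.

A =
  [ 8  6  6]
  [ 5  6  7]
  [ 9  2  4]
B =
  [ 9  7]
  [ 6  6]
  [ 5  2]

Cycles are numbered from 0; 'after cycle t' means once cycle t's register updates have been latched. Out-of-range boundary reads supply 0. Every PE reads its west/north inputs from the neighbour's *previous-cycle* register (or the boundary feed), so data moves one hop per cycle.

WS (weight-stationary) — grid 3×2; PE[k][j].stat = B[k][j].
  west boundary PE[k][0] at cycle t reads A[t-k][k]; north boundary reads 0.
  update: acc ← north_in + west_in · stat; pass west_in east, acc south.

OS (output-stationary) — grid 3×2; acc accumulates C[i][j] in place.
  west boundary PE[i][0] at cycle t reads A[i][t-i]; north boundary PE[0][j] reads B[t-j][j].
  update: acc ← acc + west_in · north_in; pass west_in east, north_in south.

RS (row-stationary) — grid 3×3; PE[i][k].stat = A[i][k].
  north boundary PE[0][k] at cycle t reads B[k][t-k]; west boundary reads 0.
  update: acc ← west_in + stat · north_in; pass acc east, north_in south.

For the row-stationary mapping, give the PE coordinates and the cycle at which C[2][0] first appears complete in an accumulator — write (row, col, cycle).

RS: C[2][0] accumulates in PE[2][2]:
  after 0 — PE[2][2] acc=0, pass-E 0, pass-S 0
  after 1 — PE[2][2] acc=0, pass-E 0, pass-S 0
  after 2 — PE[2][2] acc=0, pass-E 0, pass-S 0
  after 3 — PE[2][2] acc=0, pass-E 0, pass-S 0
  after 4 — PE[2][2] acc=113, pass-E 113, pass-S 5

(row, col, cycle) = (2, 2, 4)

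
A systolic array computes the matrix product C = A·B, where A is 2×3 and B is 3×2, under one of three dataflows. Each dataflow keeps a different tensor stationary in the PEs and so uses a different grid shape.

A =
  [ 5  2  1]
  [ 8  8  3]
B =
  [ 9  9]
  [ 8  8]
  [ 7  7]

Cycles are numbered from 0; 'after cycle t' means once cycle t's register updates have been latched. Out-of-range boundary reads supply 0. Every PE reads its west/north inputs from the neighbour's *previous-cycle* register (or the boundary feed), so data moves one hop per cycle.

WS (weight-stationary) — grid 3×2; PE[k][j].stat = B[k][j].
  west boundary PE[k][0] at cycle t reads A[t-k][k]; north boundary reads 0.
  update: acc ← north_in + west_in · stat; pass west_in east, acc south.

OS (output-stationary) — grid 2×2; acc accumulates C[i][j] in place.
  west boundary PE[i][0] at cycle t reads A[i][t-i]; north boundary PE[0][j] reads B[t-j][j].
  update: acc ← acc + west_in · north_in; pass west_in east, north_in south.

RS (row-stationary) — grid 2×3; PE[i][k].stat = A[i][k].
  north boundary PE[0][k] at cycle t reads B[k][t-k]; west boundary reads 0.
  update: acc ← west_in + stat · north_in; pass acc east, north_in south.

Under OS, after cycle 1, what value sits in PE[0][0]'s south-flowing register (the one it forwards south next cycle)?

OS (2×2). Following PE[0][0] plus its west/north inputs:
  [0] (0,0) acc=45 (h:5 v:9)
  [1] (0,0) acc=61 (h:2 v:8)

register = 8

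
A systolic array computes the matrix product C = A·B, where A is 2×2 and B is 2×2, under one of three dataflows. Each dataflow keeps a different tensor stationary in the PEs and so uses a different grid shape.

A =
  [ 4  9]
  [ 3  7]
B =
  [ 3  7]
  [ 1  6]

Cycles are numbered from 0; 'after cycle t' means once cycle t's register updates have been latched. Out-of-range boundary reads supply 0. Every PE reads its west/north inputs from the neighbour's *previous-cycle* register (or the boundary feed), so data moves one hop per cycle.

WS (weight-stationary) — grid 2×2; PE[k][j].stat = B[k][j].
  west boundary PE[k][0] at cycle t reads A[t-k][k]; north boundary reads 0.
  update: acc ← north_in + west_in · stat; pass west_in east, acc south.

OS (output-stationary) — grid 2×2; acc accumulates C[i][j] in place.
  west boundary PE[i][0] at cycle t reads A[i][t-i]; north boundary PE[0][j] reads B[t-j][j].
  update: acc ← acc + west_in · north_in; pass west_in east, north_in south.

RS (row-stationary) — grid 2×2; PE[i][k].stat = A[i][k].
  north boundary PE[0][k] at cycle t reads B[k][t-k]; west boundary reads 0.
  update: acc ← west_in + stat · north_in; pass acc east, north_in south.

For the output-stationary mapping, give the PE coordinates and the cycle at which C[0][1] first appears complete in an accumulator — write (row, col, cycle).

OS — PE[0][1] is where C[0][1] collects:
  cycle 0: PE[0][1] → acc 0, east 0, south 0
  cycle 1: PE[0][1] → acc 28, east 4, south 7
  cycle 2: PE[0][1] → acc 82, east 9, south 6

(row, col, cycle) = (0, 1, 2)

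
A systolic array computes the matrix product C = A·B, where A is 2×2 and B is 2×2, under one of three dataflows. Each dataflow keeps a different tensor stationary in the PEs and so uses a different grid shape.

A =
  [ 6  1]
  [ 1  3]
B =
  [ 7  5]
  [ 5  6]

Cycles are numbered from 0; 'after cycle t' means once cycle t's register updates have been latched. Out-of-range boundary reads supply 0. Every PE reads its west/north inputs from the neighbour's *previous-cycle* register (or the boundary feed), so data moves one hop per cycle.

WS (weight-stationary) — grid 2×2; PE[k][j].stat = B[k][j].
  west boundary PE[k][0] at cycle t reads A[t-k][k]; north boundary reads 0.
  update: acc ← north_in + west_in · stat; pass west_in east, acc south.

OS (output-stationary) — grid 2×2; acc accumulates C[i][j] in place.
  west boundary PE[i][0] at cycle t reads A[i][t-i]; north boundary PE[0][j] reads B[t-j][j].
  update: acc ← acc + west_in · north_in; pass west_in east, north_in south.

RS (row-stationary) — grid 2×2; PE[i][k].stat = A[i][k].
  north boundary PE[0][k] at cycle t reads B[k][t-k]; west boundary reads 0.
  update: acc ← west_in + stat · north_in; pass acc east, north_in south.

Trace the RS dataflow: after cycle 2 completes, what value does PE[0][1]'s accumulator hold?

PE[0][1].acc = 36

RS (2×2). Following PE[0][1] plus its west/north inputs:
  after 0 — PE[0][0] acc=42, pass-E 42, pass-S 7
  after 0 — PE[0][1] acc=0, pass-E 0, pass-S 0
  after 1 — PE[0][0] acc=30, pass-E 30, pass-S 5
  after 1 — PE[0][1] acc=47, pass-E 47, pass-S 5
  after 2 — PE[0][0] acc=0, pass-E 0, pass-S 0
  after 2 — PE[0][1] acc=36, pass-E 36, pass-S 6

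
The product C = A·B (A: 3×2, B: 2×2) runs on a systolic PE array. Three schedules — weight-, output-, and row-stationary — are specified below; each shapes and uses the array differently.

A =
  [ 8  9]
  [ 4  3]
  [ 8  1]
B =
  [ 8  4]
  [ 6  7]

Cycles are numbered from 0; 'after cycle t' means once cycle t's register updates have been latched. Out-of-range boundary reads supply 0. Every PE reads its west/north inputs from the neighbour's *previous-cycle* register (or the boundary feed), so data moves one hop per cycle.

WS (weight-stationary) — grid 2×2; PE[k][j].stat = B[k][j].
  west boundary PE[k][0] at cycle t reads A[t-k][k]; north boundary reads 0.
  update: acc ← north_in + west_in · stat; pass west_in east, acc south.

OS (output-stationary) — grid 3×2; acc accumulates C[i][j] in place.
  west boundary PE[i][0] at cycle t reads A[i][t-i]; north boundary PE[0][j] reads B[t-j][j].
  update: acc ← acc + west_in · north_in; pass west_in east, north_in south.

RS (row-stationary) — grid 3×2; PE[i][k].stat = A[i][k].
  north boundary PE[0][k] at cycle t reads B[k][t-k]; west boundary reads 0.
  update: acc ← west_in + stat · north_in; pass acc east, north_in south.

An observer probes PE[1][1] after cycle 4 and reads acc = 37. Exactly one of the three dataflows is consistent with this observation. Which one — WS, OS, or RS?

WS [2×2] PE[1][1] across cycles:
  after 0 — PE[1][1] acc=0, pass-E 0, pass-S 0
  after 1 — PE[1][1] acc=0, pass-E 0, pass-S 0
  after 2 — PE[1][1] acc=95, pass-E 9, pass-S 95
  after 3 — PE[1][1] acc=37, pass-E 3, pass-S 37
  after 4 — PE[1][1] acc=39, pass-E 1, pass-S 39
OS [3×2] PE[1][1] across cycles:
  after 0 — PE[1][1] acc=0, pass-E 0, pass-S 0
  after 1 — PE[1][1] acc=0, pass-E 0, pass-S 0
  after 2 — PE[1][1] acc=16, pass-E 4, pass-S 4
  after 3 — PE[1][1] acc=37, pass-E 3, pass-S 7
  after 4 — PE[1][1] acc=37, pass-E 0, pass-S 0
RS [3×2] PE[1][1] across cycles:
  after 0 — PE[1][1] acc=0, pass-E 0, pass-S 0
  after 1 — PE[1][1] acc=0, pass-E 0, pass-S 0
  after 2 — PE[1][1] acc=50, pass-E 50, pass-S 6
  after 3 — PE[1][1] acc=37, pass-E 37, pass-S 7
  after 4 — PE[1][1] acc=0, pass-E 0, pass-S 0

dataflow = OS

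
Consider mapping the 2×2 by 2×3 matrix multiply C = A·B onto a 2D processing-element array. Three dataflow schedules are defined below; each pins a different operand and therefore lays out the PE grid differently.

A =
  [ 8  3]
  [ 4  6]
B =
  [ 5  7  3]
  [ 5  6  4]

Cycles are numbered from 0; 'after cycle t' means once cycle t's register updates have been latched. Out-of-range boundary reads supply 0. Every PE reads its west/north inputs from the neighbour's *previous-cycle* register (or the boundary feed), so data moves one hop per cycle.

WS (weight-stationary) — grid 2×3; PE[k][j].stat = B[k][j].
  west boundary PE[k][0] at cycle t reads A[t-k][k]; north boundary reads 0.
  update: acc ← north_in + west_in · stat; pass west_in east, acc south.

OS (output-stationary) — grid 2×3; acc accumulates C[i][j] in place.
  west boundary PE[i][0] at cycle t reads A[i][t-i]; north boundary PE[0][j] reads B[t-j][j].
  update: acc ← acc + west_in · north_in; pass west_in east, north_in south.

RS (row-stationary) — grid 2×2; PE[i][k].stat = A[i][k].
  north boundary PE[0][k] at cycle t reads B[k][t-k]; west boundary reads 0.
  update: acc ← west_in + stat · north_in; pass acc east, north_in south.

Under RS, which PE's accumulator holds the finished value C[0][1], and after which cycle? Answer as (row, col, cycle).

Under RS, C[0][1] lands at PE[0][1]:
  step 0 · PE0,1: acc=0; fwd→0 fwd↓0
  step 1 · PE0,1: acc=55; fwd→55 fwd↓5
  step 2 · PE0,1: acc=74; fwd→74 fwd↓6

(row, col, cycle) = (0, 1, 2)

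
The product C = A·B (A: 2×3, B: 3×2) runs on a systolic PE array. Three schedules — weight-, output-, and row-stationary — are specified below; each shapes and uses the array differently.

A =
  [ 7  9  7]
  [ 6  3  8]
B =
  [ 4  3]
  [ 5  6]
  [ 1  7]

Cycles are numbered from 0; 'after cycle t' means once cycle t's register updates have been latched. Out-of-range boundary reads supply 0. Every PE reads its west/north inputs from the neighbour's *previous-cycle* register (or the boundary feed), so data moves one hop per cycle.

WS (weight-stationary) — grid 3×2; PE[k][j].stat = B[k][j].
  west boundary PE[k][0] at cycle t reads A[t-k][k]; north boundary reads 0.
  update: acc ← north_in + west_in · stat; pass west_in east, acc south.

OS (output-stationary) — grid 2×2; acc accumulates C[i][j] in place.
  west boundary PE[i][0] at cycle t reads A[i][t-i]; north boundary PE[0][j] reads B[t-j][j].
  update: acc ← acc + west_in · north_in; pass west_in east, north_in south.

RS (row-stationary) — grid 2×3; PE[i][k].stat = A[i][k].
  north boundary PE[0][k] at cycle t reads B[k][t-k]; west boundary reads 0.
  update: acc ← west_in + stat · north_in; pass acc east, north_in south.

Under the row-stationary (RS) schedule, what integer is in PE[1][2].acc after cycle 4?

Tracing RS — 2×3 array, target PE[1][2]:
  after 0 — PE[0][2] acc=0, pass-E 0, pass-S 0
  after 0 — PE[1][1] acc=0, pass-E 0, pass-S 0
  after 0 — PE[1][2] acc=0, pass-E 0, pass-S 0
  after 1 — PE[0][2] acc=0, pass-E 0, pass-S 0
  after 1 — PE[1][1] acc=0, pass-E 0, pass-S 0
  after 1 — PE[1][2] acc=0, pass-E 0, pass-S 0
  after 2 — PE[0][2] acc=80, pass-E 80, pass-S 1
  after 2 — PE[1][1] acc=39, pass-E 39, pass-S 5
  after 2 — PE[1][2] acc=0, pass-E 0, pass-S 0
  after 3 — PE[0][2] acc=124, pass-E 124, pass-S 7
  after 3 — PE[1][1] acc=36, pass-E 36, pass-S 6
  after 3 — PE[1][2] acc=47, pass-E 47, pass-S 1
  after 4 — PE[0][2] acc=0, pass-E 0, pass-S 0
  after 4 — PE[1][1] acc=0, pass-E 0, pass-S 0
  after 4 — PE[1][2] acc=92, pass-E 92, pass-S 7

PE[1][2].acc = 92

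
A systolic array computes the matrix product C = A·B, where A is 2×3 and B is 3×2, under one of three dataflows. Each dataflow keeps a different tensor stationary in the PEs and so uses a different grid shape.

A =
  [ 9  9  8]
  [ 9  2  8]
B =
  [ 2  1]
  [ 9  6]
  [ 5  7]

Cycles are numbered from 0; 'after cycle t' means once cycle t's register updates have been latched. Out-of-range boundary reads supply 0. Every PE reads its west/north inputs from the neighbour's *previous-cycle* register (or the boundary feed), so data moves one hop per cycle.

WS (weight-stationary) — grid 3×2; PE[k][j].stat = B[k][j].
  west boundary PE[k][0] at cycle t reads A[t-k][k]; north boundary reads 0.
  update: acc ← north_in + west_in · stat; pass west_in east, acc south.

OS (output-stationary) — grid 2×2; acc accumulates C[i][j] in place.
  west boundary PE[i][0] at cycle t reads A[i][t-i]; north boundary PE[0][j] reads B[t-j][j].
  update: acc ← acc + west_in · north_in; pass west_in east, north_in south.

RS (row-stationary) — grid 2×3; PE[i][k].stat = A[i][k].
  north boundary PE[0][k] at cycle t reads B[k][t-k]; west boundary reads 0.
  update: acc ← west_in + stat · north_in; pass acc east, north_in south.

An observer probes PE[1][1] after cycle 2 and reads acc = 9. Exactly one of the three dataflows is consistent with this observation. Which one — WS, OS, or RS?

WS (3×2 grid), PE[1][1]:
  [0] (1,1) acc=0 (h:0 v:0)
  [1] (1,1) acc=0 (h:0 v:0)
  [2] (1,1) acc=63 (h:9 v:63)
OS (2×2 grid), PE[1][1]:
  [0] (1,1) acc=0 (h:0 v:0)
  [1] (1,1) acc=0 (h:0 v:0)
  [2] (1,1) acc=9 (h:9 v:1)
RS (2×3 grid), PE[1][1]:
  [0] (1,1) acc=0 (h:0 v:0)
  [1] (1,1) acc=0 (h:0 v:0)
  [2] (1,1) acc=36 (h:36 v:9)

dataflow = OS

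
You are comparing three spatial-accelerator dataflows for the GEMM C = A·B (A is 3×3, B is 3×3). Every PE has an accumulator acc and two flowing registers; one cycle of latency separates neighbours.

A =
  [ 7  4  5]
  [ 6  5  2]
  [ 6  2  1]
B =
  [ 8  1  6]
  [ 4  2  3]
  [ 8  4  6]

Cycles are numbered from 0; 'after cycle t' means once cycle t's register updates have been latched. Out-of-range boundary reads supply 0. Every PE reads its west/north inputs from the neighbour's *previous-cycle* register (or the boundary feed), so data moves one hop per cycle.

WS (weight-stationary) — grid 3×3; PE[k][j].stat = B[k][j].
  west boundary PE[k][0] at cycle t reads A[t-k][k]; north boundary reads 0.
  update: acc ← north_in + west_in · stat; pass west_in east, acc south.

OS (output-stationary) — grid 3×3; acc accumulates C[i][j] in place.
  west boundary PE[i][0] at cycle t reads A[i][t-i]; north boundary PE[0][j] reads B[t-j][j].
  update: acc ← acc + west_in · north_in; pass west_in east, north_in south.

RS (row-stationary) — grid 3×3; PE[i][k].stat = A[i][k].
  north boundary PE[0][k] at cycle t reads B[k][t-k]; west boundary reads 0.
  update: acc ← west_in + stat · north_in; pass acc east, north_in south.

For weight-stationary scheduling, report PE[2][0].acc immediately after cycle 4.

PE[2][0].acc = 64

WS 3×3: PE[2][0] cycle-by-cycle (with neighbour feeds):
  c0 r1c0: 0 / 0 / 0
  c0 r2c0: 0 / 0 / 0
  c1 r1c0: 72 / 4 / 72
  c1 r2c0: 0 / 0 / 0
  c2 r1c0: 68 / 5 / 68
  c2 r2c0: 112 / 5 / 112
  c3 r1c0: 56 / 2 / 56
  c3 r2c0: 84 / 2 / 84
  c4 r1c0: 0 / 0 / 0
  c4 r2c0: 64 / 1 / 64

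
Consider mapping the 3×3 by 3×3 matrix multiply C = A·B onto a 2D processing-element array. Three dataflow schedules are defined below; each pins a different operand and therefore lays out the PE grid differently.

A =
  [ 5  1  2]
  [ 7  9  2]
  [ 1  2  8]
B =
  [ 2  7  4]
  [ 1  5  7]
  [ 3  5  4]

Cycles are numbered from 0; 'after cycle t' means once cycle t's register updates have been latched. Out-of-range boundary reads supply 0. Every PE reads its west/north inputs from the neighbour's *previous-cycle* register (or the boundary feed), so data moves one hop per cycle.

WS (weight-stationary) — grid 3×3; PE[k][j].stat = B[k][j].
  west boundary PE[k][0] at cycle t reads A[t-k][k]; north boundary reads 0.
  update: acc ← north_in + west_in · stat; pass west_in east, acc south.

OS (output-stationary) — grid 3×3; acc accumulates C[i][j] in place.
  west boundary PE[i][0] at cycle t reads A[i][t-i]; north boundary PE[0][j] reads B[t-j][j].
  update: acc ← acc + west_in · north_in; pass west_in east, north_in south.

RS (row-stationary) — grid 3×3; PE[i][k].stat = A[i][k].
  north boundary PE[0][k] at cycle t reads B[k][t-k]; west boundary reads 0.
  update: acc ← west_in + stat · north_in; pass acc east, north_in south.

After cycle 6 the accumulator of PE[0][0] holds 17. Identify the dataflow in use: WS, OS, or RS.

— WS: 3×3; PE[0][0] trace:
  @0  [0,0]  acc 10  |  →5  ↓10
  @1  [0,0]  acc 14  |  →7  ↓14
  @2  [0,0]  acc 2  |  →1  ↓2
  @3  [0,0]  acc 0  |  →0  ↓0
  @4  [0,0]  acc 0  |  →0  ↓0
  @5  [0,0]  acc 0  |  →0  ↓0
  @6  [0,0]  acc 0  |  →0  ↓0
— OS: 3×3; PE[0][0] trace:
  @0  [0,0]  acc 10  |  →5  ↓2
  @1  [0,0]  acc 11  |  →1  ↓1
  @2  [0,0]  acc 17  |  →2  ↓3
  @3  [0,0]  acc 17  |  →0  ↓0
  @4  [0,0]  acc 17  |  →0  ↓0
  @5  [0,0]  acc 17  |  →0  ↓0
  @6  [0,0]  acc 17  |  →0  ↓0
— RS: 3×3; PE[0][0] trace:
  @0  [0,0]  acc 10  |  →10  ↓2
  @1  [0,0]  acc 35  |  →35  ↓7
  @2  [0,0]  acc 20  |  →20  ↓4
  @3  [0,0]  acc 0  |  →0  ↓0
  @4  [0,0]  acc 0  |  →0  ↓0
  @5  [0,0]  acc 0  |  →0  ↓0
  @6  [0,0]  acc 0  |  →0  ↓0

dataflow = OS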